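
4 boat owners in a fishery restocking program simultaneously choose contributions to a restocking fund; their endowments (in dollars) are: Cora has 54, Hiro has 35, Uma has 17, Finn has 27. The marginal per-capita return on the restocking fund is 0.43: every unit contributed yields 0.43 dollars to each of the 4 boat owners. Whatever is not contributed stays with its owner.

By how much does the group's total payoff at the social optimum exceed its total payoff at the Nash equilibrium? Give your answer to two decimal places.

95.76 dollars

The private return per contributed unit is 0.43 < 1 for everyone, so the Nash equilibrium is zero contribution and the group total is Σ E_j = 54 + 35 + 17 + 27 = 133.
Each contributed unit returns 1.720 to the group, so the social optimum is full contribution by everyone: group total = 1.720 × 133 = 228.76.
Efficiency loss = (1.720 − 1) × 133 = 95.76.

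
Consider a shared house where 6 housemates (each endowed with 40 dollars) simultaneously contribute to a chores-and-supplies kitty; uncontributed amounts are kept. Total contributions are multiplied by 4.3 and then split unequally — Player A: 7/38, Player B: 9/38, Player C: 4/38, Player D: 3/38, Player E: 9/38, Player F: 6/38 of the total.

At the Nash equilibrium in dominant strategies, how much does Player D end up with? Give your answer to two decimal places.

For player j, contributing a unit is worthwhile iff 4.3 × (j's share) ≥ 1, i.e. iff j's share is at least 0.2326.
Player B and Player E are above the threshold, contributing 40 each; the remaining 4 contribute 0. Total contributed: 80.
Player D keeps 40 and receives 4.3 × 80 × 3/38 = 27.16 from the chores-and-supplies kitty, for a payoff of 67.16.

67.16 dollars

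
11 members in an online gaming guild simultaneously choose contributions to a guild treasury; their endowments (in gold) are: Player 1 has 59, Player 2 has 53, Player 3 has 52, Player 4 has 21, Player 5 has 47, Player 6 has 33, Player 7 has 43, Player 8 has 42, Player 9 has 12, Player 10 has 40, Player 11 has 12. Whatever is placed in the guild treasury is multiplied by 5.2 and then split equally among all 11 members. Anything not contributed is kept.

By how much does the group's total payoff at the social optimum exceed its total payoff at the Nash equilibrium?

The private return per contributed unit is 5.2/11 = 0.4727 < 1 for every player regardless of endowment, so the Nash equilibrium is zero contribution and the group total is Σ E_j = 59 + 53 + 52 + 21 + 47 + 33 + 43 + 42 + 12 + 40 + 12 = 414.
Each contributed unit returns 5.200 to the group, so the social optimum is full contribution by everyone: group total = 5.200 × 414 = 2152.80.
Efficiency loss = (5.200 − 1) × 414 = 1738.80.

1738.80 gold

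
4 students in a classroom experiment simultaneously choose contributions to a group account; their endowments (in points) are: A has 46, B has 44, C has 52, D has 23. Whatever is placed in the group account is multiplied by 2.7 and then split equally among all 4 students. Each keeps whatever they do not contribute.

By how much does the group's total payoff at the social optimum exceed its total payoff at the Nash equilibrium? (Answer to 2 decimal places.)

280.50 points

The private return per contributed unit is 2.7/4 = 0.6750 < 1 for every player regardless of endowment, so the Nash equilibrium is zero contribution and the group total is Σ E_j = 46 + 44 + 52 + 23 = 165.
Each contributed unit returns 2.700 to the group, so the social optimum is full contribution by everyone: group total = 2.700 × 165 = 445.50.
Efficiency loss = (2.700 − 1) × 165 = 280.50.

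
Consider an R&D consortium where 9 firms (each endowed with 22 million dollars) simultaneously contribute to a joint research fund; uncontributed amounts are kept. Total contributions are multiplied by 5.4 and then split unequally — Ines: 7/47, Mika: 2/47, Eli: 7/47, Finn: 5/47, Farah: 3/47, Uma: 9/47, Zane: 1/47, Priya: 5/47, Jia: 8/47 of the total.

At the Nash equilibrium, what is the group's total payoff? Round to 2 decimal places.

A player with share s gets back 5.4·s per unit contributed, so full contribution is dominant for anyone with s > 1/5.4 = 0.1852 and zero contribution is dominant for anyone below.
The only share above 0.1852 is Uma's 9/47, contributing 22; the remaining 8 contribute 0. Total contributed: 22.
The joint research fund pays out 5.4 × 22 = 118.80 in total (split across the unequal shares, but the aggregate is all that matters for the group sum).
The 8 free-riders keep 22 each, adding 176. Group total = 176 + 118.80 = 294.80.

294.80 million dollars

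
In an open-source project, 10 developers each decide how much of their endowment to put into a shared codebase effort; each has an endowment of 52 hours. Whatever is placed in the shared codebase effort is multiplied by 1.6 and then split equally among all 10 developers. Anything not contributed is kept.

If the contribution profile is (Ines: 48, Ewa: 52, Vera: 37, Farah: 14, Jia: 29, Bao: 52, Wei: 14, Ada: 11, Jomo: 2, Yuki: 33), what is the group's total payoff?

Total contributed: 48 + 52 + 37 + 14 + 29 + 52 + 14 + 11 + 2 + 33 = 292; total kept: 10 × 52 − 292 = 228.
The shared codebase effort pays out 1.6 × 292 = 467.20 in aggregate.
Group total = 228 + 467.20 = 695.20.

695.20 hours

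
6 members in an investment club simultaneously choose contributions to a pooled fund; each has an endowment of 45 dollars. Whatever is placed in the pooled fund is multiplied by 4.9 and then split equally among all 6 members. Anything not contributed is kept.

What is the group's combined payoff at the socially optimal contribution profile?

1323.00 dollars

Each contributed unit returns 4.900 to the group as a whole (0.8167 to each of 6 players), which exceeds 1, so the social optimum is full contribution: group total = 4.900 × 270 = 1323.00.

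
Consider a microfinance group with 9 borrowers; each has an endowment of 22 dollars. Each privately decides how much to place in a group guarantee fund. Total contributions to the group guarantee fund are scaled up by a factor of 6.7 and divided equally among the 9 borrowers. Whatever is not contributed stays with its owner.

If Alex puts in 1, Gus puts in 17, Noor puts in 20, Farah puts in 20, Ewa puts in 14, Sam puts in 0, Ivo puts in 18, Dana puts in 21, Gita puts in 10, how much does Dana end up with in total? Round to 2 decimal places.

91.08 dollars

Total contributed: 1 + 17 + 20 + 20 + 14 + 0 + 18 + 21 + 10 = 121.
Each receives 6.7 × 121 / 9 = 90.08 from the group guarantee fund.
Dana keeps 22 − 21 = 1, so Dana's payoff is 1 + 90.08 = 91.08.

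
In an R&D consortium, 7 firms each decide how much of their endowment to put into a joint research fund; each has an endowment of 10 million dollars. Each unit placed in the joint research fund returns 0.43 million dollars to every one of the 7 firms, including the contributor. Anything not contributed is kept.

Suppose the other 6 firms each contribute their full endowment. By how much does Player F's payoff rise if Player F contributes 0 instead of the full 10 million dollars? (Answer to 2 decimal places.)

5.70 million dollars

Switching from a contribution of 10 to 0 lets Player F keep an extra 10 million dollars, but lowers the joint research fund by 10, which costs Player F their own share of that drop: 0.43 × 10 = 4.30.
Net gain = 10 − 4.30 = 5.70. The private return per contributed unit (0.43) is below 1, so free-riding is indeed the best response regardless of what the others do.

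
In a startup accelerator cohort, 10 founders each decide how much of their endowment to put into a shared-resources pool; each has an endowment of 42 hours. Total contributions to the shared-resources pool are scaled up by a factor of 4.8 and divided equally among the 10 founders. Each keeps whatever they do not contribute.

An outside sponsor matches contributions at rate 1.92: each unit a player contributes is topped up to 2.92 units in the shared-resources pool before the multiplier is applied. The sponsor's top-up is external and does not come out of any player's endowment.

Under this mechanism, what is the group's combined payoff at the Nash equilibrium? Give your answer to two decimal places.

Under the mechanism each unit contributed yields 4.8 × 2.92 / 10 = 1.4016 back to its contributor per unit of net cost, which exceeds 1, making full contribution the dominant choice for everyone.
So the Nash equilibrium is full contribution by all 10; the group earns 4.8 × 2.92 × 420 = 5886.72.

5886.72 hours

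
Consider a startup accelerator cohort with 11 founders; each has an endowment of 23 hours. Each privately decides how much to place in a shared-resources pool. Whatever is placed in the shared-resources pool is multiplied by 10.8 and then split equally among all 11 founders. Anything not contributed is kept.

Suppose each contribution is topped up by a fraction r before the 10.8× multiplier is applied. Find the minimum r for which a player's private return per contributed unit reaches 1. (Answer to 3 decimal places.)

0.019

With matching at rate r, one contributed unit becomes (1 + r) in the shared-resources pool and returns 10.8 × (1 + r) / 11 to the contributor.
Setting this equal to 1: 1 + r = 11/10.8 = 1.0185.
So the minimum matching rate is r = 1.0185 − 1 = 0.019.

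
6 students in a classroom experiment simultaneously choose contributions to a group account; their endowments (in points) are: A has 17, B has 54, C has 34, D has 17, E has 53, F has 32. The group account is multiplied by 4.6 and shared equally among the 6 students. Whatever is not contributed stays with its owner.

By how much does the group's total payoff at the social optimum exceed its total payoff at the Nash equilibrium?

The private return per contributed unit is 4.6/6 = 0.7667 < 1 for every player regardless of endowment, so the Nash equilibrium is zero contribution and the group total is Σ E_j = 17 + 54 + 34 + 17 + 53 + 32 = 207.
Each contributed unit returns 4.600 to the group, so the social optimum is full contribution by everyone: group total = 4.600 × 207 = 952.20.
Efficiency loss = (4.600 − 1) × 207 = 745.20.

745.20 points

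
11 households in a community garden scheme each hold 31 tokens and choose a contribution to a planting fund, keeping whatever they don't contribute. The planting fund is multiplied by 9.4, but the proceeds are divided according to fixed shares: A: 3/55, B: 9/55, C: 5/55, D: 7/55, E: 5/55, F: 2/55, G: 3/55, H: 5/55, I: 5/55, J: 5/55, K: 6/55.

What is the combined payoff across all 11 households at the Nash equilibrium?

Player j's private return per contributed unit is 9.4 × (j's share). Contributing is weakly dominant for j when that share is at least 1/9.4 = 0.1064, and contributing 0 is dominant otherwise.
B, D and K clear that bar, contributing 31 each; the remaining 8 contribute 0. Total contributed: 93.
The planting fund pays out 9.4 × 93 = 874.20 in total (split across the unequal shares, but the aggregate is all that matters for the group sum).
The 8 free-riders keep 31 each, adding 248. Group total = 248 + 874.20 = 1122.20.

1122.20 tokens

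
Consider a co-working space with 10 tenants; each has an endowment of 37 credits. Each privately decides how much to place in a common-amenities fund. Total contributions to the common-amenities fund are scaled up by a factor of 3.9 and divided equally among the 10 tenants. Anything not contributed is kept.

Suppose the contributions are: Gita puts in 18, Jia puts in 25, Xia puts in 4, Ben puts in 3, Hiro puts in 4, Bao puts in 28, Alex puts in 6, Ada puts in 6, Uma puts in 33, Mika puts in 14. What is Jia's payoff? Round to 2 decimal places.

Total contributed: 18 + 25 + 4 + 3 + 4 + 28 + 6 + 6 + 33 + 14 = 141.
Each receives 3.9 × 141 / 10 = 54.99 from the common-amenities fund.
Jia keeps 37 − 25 = 12, so Jia's payoff is 12 + 54.99 = 66.99.

66.99 credits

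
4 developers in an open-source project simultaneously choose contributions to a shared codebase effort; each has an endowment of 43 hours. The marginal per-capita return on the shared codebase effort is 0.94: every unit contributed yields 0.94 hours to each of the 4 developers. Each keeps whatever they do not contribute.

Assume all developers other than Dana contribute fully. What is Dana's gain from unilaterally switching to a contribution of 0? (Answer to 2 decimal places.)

2.58 hours

Switching from a contribution of 43 to 0 lets Dana keep an extra 43 hours, but lowers the shared codebase effort by 43, which costs Dana their own share of that drop: 0.94 × 43 = 40.42.
Net gain = 43 − 40.42 = 2.58. The private return per contributed unit (0.94) is below 1, so free-riding is indeed the best response regardless of what the others do.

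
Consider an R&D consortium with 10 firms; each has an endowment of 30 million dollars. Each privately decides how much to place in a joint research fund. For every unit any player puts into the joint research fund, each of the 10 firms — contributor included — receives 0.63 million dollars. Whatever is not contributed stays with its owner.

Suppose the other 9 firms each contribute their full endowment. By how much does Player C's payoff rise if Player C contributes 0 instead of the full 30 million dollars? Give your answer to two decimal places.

11.10 million dollars

Switching from a contribution of 30 to 0 lets Player C keep an extra 30 million dollars, but lowers the joint research fund by 30, which costs Player C their own share of that drop: 0.63 × 30 = 18.90.
Net gain = 30 − 18.90 = 11.10. The private return per contributed unit (0.63) is below 1, so free-riding is indeed the best response regardless of what the others do.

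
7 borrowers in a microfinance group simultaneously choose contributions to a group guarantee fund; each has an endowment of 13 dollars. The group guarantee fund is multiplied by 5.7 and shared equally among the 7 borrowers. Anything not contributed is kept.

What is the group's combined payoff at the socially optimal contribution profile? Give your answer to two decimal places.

518.70 dollars

Each contributed unit returns 5.700 to the group as a whole (0.8143 to each of 7 players), which exceeds 1, so the social optimum is full contribution: group total = 5.700 × 91 = 518.70.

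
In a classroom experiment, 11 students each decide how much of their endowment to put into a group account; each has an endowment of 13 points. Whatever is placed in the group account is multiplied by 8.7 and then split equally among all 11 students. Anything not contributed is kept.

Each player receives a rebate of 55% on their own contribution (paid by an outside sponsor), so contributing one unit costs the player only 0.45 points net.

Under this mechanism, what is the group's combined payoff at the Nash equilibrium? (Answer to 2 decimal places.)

With the mechanism, a contributed unit returns (8.7/11) / 0.45 = 1.7576 per unit of net cost to the contributor — now above 1 — so contributing fully is weakly dominant for every player.
So the Nash equilibrium is full contribution by all 11; the group earns 11 × (13 × 0.55 + 8.7 × 13) = 1322.75.

1322.75 points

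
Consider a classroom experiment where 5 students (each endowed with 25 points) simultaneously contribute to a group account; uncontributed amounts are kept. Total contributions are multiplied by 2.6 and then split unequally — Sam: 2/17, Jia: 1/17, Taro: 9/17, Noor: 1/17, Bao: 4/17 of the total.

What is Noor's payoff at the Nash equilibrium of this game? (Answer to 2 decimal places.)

For player j, contributing a unit is worthwhile iff 2.6 × (j's share) ≥ 1, i.e. iff j's share is at least 0.3846.
The only share above 0.3846 is Taro's 9/17, contributing 25; the remaining 4 contribute 0. Total contributed: 25.
Noor keeps 25 and receives 2.6 × 25 × 1/17 = 3.82 from the group account, for a payoff of 28.82.

28.82 points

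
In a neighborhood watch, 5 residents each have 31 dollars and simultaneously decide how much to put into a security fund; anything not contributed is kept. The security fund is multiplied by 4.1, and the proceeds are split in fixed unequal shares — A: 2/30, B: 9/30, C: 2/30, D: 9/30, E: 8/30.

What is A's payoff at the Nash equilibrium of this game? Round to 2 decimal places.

A player with share s gets back 4.1·s per unit contributed, so full contribution is dominant for anyone with s > 1/4.1 = 0.2439 and zero contribution is dominant for anyone below.
The shares above 0.2439 belong to B, D and E, contributing 31 each; the remaining 2 contribute 0. Total contributed: 93.
A keeps 31 and receives 4.1 × 93 × 2/30 = 25.42 from the security fund, for a payoff of 56.42.

56.42 dollars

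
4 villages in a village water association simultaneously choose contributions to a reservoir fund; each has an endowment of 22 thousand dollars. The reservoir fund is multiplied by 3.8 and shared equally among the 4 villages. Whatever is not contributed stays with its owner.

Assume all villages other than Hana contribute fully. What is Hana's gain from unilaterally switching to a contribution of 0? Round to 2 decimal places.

Switching from a contribution of 22 to 0 lets Hana keep an extra 22 thousand dollars, but lowers the reservoir fund by 22, which costs Hana their own share of that drop: 3.8/4 × 22 = 20.90.
Net gain = 22 − 20.90 = 1.10. The private return per contributed unit (0.9500) is below 1, so free-riding is indeed the best response regardless of what the others do.

1.10 thousand dollars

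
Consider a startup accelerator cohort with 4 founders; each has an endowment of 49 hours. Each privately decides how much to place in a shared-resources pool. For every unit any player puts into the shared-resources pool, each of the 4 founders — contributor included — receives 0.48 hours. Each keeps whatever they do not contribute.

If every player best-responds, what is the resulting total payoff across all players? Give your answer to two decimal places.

The private return per contributed unit is 0.48 < 1, so contributing 0 is dominant for every player. At the Nash equilibrium everyone keeps their 49, and the group total is 4 × 49 = 196.

196.00 hours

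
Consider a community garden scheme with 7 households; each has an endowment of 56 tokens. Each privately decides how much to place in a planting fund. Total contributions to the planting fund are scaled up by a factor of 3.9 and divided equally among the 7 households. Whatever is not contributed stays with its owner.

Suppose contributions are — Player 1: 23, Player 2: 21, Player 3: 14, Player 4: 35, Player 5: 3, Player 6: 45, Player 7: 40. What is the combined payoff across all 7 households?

Total contributed: 23 + 21 + 14 + 35 + 3 + 45 + 40 = 181; total kept: 7 × 56 − 181 = 211.
The planting fund pays out 3.9 × 181 = 705.90 in aggregate.
Group total = 211 + 705.90 = 916.90.

916.90 tokens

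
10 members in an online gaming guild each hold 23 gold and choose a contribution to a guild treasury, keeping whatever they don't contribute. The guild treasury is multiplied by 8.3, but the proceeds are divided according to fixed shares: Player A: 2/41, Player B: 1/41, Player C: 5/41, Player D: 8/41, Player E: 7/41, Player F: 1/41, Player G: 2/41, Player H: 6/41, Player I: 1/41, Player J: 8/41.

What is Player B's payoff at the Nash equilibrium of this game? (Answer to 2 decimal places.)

46.28 gold

Each unit j contributes comes back to j as 8.3 × (j's share), so j prefers to contribute only if that share exceeds 1/8.3 = 0.1205; otherwise keeping the unit dominates.
Player C, Player D, Player E, Player H and Player J clear that bar, contributing 23 each; the remaining 5 contribute 0. Total contributed: 115.
Player B keeps 23 and receives 8.3 × 115 × 1/41 = 23.28 from the guild treasury, for a payoff of 46.28.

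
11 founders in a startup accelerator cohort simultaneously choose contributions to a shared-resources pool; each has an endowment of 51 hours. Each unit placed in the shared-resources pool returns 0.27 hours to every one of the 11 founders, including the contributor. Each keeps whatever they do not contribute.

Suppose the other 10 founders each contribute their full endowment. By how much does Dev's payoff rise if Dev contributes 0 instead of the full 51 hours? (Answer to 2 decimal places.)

37.23 hours

Switching from a contribution of 51 to 0 lets Dev keep an extra 51 hours, but lowers the shared-resources pool by 51, which costs Dev their own share of that drop: 0.27 × 51 = 13.77.
Net gain = 51 − 13.77 = 37.23. The private return per contributed unit (0.27) is below 1, so free-riding is indeed the best response regardless of what the others do.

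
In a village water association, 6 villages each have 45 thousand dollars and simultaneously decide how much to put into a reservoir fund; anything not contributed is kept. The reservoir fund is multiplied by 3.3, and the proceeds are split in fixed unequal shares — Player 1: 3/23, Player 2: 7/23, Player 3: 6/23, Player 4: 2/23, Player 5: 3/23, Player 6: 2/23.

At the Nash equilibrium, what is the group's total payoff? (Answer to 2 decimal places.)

373.50 thousand dollars

For player j, contributing a unit is worthwhile iff 3.3 × (j's share) ≥ 1, i.e. iff j's share is at least 0.3030.
The only share above 0.3030 is Player 2's 7/23, contributing 45; the remaining 5 contribute 0. Total contributed: 45.
The reservoir fund pays out 3.3 × 45 = 148.50 in total (split across the unequal shares, but the aggregate is all that matters for the group sum).
The 5 free-riders keep 45 each, adding 225. Group total = 225 + 148.50 = 373.50.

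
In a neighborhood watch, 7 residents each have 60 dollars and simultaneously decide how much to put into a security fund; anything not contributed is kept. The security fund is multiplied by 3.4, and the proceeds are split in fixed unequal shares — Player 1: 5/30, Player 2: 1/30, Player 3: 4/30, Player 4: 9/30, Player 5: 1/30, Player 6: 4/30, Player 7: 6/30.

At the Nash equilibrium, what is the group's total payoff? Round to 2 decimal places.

Each unit j contributes comes back to j as 3.4 × (j's share), so j prefers to contribute only if that share exceeds 1/3.4 = 0.2941; otherwise keeping the unit dominates.
Only Player 4 (9/30) clears that bar, contributing 60; the remaining 6 contribute 0. Total contributed: 60.
The security fund pays out 3.4 × 60 = 204.00 in total (split across the unequal shares, but the aggregate is all that matters for the group sum).
The 6 free-riders keep 60 each, adding 360. Group total = 360 + 204.00 = 564.00.

564.00 dollars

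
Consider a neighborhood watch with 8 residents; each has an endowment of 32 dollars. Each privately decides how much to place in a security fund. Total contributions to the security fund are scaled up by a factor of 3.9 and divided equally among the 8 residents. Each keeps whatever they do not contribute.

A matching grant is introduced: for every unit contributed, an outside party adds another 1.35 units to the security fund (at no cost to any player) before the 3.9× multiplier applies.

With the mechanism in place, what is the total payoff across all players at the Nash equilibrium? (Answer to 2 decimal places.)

Under the mechanism each unit contributed yields 3.9 × 2.35 / 8 = 1.1456 back to its contributor per unit of net cost, which exceeds 1, making full contribution the dominant choice for everyone.
So the Nash equilibrium is full contribution by all 8; the group earns 3.9 × 2.35 × 256 = 2346.24.

2346.24 dollars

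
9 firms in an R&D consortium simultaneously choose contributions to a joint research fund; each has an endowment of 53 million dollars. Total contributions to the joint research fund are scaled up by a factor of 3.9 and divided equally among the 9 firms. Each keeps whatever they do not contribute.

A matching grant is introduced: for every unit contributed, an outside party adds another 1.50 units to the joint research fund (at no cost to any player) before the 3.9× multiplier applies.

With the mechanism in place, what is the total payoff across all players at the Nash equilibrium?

Under the mechanism each unit contributed yields 3.9 × 2.50 / 9 = 1.0833 back to its contributor per unit of net cost, which exceeds 1, making full contribution the dominant choice for everyone.
So the Nash equilibrium is full contribution by all 9; the group earns 3.9 × 2.50 × 477 = 4650.75.

4650.75 million dollars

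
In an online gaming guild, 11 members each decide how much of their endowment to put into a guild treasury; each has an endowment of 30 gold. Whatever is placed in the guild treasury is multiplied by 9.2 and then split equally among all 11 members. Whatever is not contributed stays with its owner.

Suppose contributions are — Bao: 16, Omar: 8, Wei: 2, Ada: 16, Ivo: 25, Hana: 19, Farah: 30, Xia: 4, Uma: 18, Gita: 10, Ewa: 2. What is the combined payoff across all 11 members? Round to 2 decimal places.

1560.00 gold

Total contributed: 16 + 8 + 2 + 16 + 25 + 19 + 30 + 4 + 18 + 10 + 2 = 150; total kept: 11 × 30 − 150 = 180.
The guild treasury pays out 9.2 × 150 = 1380.00 in aggregate.
Group total = 180 + 1380.00 = 1560.00.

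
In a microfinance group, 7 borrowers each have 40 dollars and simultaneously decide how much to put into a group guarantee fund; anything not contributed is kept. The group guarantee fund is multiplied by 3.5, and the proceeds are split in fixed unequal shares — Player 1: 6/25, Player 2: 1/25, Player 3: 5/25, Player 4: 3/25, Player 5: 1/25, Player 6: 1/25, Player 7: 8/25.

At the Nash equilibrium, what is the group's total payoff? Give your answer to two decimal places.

Each unit j contributes comes back to j as 3.5 × (j's share), so j prefers to contribute only if that share exceeds 1/3.5 = 0.2857; otherwise keeping the unit dominates.
Only Player 7 (8/25) clears that bar, contributing 40; the remaining 6 contribute 0. Total contributed: 40.
The group guarantee fund pays out 3.5 × 40 = 140.00 in total (split across the unequal shares, but the aggregate is all that matters for the group sum).
The 6 free-riders keep 40 each, adding 240. Group total = 240 + 140.00 = 380.00.

380.00 dollars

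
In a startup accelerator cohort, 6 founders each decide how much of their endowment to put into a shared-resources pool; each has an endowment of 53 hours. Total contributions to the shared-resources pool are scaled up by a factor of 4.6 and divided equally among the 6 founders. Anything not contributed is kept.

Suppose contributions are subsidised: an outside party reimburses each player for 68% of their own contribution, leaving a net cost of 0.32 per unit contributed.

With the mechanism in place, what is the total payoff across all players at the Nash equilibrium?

Under the mechanism each unit contributed yields (4.6/6) / 0.32 = 2.3958 back to its contributor per unit of net cost, which exceeds 1, making full contribution the dominant choice for everyone.
At the Nash equilibrium everyone contributes 53. Group total payoff = 6 × (53 × 0.68 + 4.6 × 53) = 1679.04.

1679.04 hours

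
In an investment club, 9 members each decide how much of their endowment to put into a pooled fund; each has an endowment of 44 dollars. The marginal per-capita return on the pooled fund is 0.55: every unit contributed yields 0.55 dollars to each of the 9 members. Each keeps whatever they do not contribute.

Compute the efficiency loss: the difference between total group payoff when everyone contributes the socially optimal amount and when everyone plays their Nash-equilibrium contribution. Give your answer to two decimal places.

1564.20 dollars

The private return per contributed unit is 0.55 < 1, so contributing 0 is dominant for every player. At the Nash equilibrium everyone keeps their 44, and the group total is 9 × 44 = 396.
Each contributed unit returns 4.950 to the group as a whole (0.55 to each of 9 players), which exceeds 1, so the social optimum is full contribution: group total = 4.950 × 396 = 1960.20.
Efficiency loss = 1960.20 − 396 = 1564.20.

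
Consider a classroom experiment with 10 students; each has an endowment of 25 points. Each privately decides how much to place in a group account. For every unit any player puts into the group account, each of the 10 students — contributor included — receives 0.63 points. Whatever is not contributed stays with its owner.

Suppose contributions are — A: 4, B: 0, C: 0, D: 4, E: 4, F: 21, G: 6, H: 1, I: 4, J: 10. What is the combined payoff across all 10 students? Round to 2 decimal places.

536.20 points

Total contributed: 4 + 0 + 0 + 4 + 4 + 21 + 6 + 1 + 4 + 10 = 54; total kept: 10 × 25 − 54 = 196.
The group account pays out 0.63 × 10 × 54 = 340.20 in aggregate.
Group total = 196 + 340.20 = 536.20.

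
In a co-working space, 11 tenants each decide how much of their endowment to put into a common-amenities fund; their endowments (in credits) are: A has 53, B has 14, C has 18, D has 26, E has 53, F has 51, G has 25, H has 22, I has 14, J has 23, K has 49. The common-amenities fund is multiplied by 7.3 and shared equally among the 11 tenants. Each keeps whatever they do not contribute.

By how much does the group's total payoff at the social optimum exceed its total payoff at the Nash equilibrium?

2192.40 credits

The private return per contributed unit is 7.3/11 = 0.6636 < 1 for every player regardless of endowment, so the Nash equilibrium is zero contribution and the group total is Σ E_j = 53 + 14 + 18 + 26 + 53 + 51 + 25 + 22 + 14 + 23 + 49 = 348.
Each contributed unit returns 7.300 to the group, so the social optimum is full contribution by everyone: group total = 7.300 × 348 = 2540.40.
Efficiency loss = (7.300 − 1) × 348 = 2192.40.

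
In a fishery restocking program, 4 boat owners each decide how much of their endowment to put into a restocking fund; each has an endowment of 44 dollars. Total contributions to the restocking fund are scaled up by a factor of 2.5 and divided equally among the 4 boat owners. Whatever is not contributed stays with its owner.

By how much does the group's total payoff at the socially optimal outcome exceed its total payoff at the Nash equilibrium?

264.00 dollars

Each contributed unit returns 2.5/4 = 0.6250 to its contributor — below 1 — so contributing 0 is dominant for every player. At the Nash equilibrium everyone keeps their 44, and the group total is 4 × 44 = 176.
Each contributed unit returns 2.500 to the group as a whole (0.6250 to each of 4 players), which exceeds 1, so the social optimum is full contribution: group total = 2.500 × 176 = 440.00.
Efficiency loss = 440.00 − 176 = 264.00.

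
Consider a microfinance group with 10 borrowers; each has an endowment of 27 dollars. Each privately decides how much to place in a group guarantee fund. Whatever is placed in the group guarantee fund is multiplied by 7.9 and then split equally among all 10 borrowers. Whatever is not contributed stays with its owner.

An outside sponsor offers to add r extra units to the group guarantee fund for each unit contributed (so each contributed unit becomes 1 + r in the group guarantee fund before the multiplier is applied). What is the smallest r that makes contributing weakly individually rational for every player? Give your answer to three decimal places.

0.266

With matching at rate r, one contributed unit becomes (1 + r) in the group guarantee fund and returns 7.9 × (1 + r) / 10 to the contributor.
Setting this equal to 1: 1 + r = 10/7.9 = 1.2658.
So the minimum matching rate is r = 1.2658 − 1 = 0.266.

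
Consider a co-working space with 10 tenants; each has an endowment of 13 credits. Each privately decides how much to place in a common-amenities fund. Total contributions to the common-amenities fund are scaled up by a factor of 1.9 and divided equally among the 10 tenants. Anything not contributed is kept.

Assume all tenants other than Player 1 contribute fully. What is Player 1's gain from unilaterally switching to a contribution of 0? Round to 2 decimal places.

10.53 credits

Switching from a contribution of 13 to 0 lets Player 1 keep an extra 13 credits, but lowers the common-amenities fund by 13, which costs Player 1 their own share of that drop: 1.9/10 × 13 = 2.47.
Net gain = 13 − 2.47 = 10.53. The private return per contributed unit (0.1900) is below 1, so free-riding is indeed the best response regardless of what the others do.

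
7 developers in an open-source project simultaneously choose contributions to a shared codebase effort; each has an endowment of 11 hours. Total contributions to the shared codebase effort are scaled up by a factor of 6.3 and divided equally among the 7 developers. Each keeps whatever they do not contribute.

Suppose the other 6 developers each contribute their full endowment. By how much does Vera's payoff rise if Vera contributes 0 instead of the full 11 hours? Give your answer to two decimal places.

1.10 hours

Switching from a contribution of 11 to 0 lets Vera keep an extra 11 hours, but lowers the shared codebase effort by 11, which costs Vera their own share of that drop: 6.3/7 × 11 = 9.90.
Net gain = 11 − 9.90 = 1.10. The private return per contributed unit (0.9000) is below 1, so free-riding is indeed the best response regardless of what the others do.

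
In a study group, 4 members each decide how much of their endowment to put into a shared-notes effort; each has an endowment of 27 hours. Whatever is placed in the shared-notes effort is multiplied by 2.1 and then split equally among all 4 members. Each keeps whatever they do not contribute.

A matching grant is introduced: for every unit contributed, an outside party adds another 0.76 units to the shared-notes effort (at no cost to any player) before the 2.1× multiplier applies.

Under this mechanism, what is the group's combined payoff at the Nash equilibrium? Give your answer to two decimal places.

108.00 hours

With the mechanism, a contributed unit returns 2.1 × 1.76 / 4 = 0.9240 per unit of net cost — still below 1 — so contributing 0 remains dominant for every player.
Everyone keeps their endowment and the group total is 4 × 27 = 108.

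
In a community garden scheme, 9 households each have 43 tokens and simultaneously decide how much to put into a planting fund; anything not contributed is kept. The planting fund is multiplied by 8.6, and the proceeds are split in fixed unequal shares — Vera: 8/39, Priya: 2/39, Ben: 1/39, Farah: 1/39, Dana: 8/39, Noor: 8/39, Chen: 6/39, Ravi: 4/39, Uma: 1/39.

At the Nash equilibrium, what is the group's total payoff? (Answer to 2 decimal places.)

Player j's private return per contributed unit is 8.6 × (j's share). Contributing is weakly dominant for j when that share is at least 1/8.6 = 0.1163, and contributing 0 is dominant otherwise.
The shares above 0.1163 belong to Vera, Dana, Noor and Chen, contributing 43 each; the remaining 5 contribute 0. Total contributed: 172.
The planting fund pays out 8.6 × 172 = 1479.20 in total (split across the unequal shares, but the aggregate is all that matters for the group sum).
The 5 free-riders keep 43 each, adding 215. Group total = 215 + 1479.20 = 1694.20.

1694.20 tokens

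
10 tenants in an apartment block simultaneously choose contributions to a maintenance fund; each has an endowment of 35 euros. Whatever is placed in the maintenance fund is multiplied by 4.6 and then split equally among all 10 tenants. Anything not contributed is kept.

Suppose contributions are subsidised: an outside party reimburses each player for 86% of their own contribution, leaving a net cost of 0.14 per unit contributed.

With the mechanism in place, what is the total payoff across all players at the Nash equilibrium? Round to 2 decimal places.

The effective private return per unit is now (4.6/10) / 0.14 = 3.2857 > 1, so every player's dominant strategy flips to full contribution.
At the Nash equilibrium everyone contributes 35. Group total payoff = 10 × (35 × 0.86 + 4.6 × 35) = 1911.00.

1911.00 euros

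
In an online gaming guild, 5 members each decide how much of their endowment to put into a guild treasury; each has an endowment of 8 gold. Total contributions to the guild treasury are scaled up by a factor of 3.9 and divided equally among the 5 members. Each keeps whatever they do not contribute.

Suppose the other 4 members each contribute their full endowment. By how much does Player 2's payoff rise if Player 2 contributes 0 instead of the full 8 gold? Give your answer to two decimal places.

1.76 gold

Switching from a contribution of 8 to 0 lets Player 2 keep an extra 8 gold, but lowers the guild treasury by 8, which costs Player 2 their own share of that drop: 3.9/5 × 8 = 6.24.
Net gain = 8 − 6.24 = 1.76. The private return per contributed unit (0.7800) is below 1, so free-riding is indeed the best response regardless of what the others do.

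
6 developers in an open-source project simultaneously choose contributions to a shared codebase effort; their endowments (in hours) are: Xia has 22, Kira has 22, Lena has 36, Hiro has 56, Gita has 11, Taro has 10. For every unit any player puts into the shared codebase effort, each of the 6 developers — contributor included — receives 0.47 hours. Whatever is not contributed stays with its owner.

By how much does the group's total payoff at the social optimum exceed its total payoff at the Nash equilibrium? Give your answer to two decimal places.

The private return per contributed unit is 0.47 < 1 for everyone, so the Nash equilibrium is zero contribution and the group total is Σ E_j = 22 + 22 + 36 + 56 + 11 + 10 = 157.
Each contributed unit returns 2.820 to the group, so the social optimum is full contribution by everyone: group total = 2.820 × 157 = 442.74.
Efficiency loss = (2.820 − 1) × 157 = 285.74.

285.74 hours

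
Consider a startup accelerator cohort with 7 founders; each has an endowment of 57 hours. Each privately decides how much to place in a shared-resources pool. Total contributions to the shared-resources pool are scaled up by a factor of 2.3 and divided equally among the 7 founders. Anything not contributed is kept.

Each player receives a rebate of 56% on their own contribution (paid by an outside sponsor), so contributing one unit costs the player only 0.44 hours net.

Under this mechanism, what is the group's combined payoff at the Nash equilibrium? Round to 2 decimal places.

With the mechanism, a contributed unit returns (2.3/7) / 0.44 = 0.7468 per unit of net cost — still below 1 — so contributing 0 remains dominant for every player.
Everyone keeps their endowment and the group total is 7 × 57 = 399.

399.00 hours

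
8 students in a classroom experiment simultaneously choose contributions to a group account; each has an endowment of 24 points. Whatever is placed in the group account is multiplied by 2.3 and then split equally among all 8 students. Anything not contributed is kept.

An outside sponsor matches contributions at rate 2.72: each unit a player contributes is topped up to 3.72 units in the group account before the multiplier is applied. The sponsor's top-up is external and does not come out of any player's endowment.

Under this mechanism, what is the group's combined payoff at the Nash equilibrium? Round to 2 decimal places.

The effective private return per unit is now 2.3 × 3.72 / 8 = 1.0695 > 1, so every player's dominant strategy flips to full contribution.
At the Nash equilibrium everyone contributes 24. Group total payoff = 2.3 × 3.72 × 192 = 1642.75.

1642.75 points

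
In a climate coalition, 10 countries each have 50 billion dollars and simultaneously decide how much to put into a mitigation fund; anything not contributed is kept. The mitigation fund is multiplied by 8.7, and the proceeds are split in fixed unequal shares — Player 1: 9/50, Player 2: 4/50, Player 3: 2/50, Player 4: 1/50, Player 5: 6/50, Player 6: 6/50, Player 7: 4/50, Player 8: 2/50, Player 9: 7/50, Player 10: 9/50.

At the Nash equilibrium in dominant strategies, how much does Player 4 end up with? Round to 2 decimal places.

A player with share s gets back 8.7·s per unit contributed, so full contribution is dominant for anyone with s > 1/8.7 = 0.1149 and zero contribution is dominant for anyone below.
The shares above 0.1149 belong to Player 1, Player 5, Player 6, Player 9 and Player 10, contributing 50 each; the remaining 5 contribute 0. Total contributed: 250.
Player 4 keeps 50 and receives 8.7 × 250 × 1/50 = 43.50 from the mitigation fund, for a payoff of 93.50.

93.50 billion dollars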